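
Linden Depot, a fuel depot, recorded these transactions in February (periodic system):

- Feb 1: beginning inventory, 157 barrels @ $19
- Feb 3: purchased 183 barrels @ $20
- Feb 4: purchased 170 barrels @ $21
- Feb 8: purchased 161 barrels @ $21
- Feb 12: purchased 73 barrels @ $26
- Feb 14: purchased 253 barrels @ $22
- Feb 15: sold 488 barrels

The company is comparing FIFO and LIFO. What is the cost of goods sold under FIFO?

FIFO COGS: 157 @ $19 + 183 @ $20 + 148 @ $21 = $9,751
LIFO COGS: 253 @ $22 + 73 @ $26 + 161 @ $21 + 1 @ $21 = $10,866

COGS = $9,751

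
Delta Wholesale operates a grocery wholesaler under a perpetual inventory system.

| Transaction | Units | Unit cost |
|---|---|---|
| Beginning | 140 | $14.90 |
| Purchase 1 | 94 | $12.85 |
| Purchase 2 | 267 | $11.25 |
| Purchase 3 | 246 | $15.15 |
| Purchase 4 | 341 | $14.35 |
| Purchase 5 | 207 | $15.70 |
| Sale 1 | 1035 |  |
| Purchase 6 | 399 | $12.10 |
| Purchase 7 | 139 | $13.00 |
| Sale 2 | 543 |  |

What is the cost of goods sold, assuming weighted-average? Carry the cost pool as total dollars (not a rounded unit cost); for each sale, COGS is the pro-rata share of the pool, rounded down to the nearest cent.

COGS = $21,516.94

After Beginning: 140 on hand, pool $2,086.00 (≈ $14.9000 each)
After Purchase 1: 234 on hand, pool $3,293.90 (≈ $14.0765 each)
After Purchase 2: 501 on hand, pool $6,297.65 (≈ $12.5702 each)
After Purchase 3: 747 on hand, pool $10,024.55 (≈ $13.4197 each)
After Purchase 4: 1088 on hand, pool $14,917.90 (≈ $13.7113 each)
After Purchase 5: 1295 on hand, pool $18,167.80 (≈ $14.0292 each)
Sale 1, sell 1035: 1035/1295 × $18,167.80 → $14,520.21
After Purchase 6: 659 on hand, pool $8,475.49 (≈ $12.8611 each)
After Purchase 7: 798 on hand, pool $10,282.49 (≈ $12.8853 each)
Sale 2, sell 543: 543/798 × $10,282.49 → $6,996.73
Total COGS = $14,520.21 + $6,996.73 = $21,516.94
Ending inventory (cost pool remaining) = $3,285.76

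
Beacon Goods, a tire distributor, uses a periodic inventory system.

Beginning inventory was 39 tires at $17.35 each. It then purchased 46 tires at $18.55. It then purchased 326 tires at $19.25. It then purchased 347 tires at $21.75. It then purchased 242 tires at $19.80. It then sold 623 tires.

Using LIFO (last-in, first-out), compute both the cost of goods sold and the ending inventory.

COGS = $12,993.35; ending inventory = $7,150.95

Sale 1 (623) [LIFO — newest first]: 242 @ $19.80 + 347 @ $21.75 + 34 @ $19.25 = $12,993.35
Ending inventory: 39 @ $17.35 + 46 @ $18.55 + 292 @ $19.25 = $7,150.95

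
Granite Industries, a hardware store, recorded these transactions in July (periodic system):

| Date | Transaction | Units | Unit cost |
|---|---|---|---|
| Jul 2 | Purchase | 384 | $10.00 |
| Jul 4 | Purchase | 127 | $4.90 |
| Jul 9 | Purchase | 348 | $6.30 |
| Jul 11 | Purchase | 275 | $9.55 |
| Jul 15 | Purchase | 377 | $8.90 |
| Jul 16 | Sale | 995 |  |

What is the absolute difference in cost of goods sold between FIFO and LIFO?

FIFO COGS: 384 @ $10.00 + 127 @ $4.90 + 348 @ $6.30 + 136 @ $9.55 = $7,953.50
LIFO COGS: 377 @ $8.90 + 275 @ $9.55 + 343 @ $6.30 = $8,142.45
Difference = |$7,953.50 − $8,142.45| = $188.95

$188.95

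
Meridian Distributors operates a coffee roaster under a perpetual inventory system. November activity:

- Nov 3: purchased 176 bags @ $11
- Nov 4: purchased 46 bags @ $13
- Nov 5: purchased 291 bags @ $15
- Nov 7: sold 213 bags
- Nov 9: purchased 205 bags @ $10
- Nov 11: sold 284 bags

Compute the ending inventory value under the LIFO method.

Nov 7, 213 sold [LIFO — newest first]: 213 @ $15 = $3,195
Nov 11, 284 sold [LIFO — newest first]: 205 @ $10 + 78 @ $15 + 1 @ $13 = $3,233
Total COGS = $3,195 + $3,233 = $6,428
Ending inventory: 176 @ $11 + 45 @ $13 = $2,521

Ending inventory = $2,521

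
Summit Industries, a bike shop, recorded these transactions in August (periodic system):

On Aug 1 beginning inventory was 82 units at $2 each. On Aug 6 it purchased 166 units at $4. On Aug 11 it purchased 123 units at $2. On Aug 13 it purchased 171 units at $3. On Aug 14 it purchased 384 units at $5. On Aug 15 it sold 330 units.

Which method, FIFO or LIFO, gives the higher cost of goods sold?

FIFO COGS: 82 @ $2 + 166 @ $4 + 82 @ $2 = $992
LIFO COGS: 330 @ $5 = $1,650

LIFO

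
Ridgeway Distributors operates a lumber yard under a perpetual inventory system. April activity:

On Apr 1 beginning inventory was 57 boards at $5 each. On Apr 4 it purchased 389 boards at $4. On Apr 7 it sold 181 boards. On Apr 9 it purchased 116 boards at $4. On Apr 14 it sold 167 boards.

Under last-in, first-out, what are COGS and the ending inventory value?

Apr 7, 181 sold [LIFO — newest first]: 181 @ $4 = $724
Apr 14, 167 sold [LIFO — newest first]: 116 @ $4 + 51 @ $4 = $668
Total COGS = $724 + $668 = $1,392
Ending inventory: 57 @ $5 + 157 @ $4 = $913
Check: goods available $2,305 = COGS $1,392 + ending $913

COGS = $1,392; ending inventory = $913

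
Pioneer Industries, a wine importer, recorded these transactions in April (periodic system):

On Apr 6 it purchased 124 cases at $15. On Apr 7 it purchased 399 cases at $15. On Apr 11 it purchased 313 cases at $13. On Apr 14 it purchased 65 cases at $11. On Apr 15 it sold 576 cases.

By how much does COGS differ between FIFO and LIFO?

FIFO COGS: 124 @ $15 + 399 @ $15 + 53 @ $13 = $8,534
LIFO COGS: 65 @ $11 + 313 @ $13 + 198 @ $15 = $7,754
Difference = |$8,534 − $7,754| = $780

$780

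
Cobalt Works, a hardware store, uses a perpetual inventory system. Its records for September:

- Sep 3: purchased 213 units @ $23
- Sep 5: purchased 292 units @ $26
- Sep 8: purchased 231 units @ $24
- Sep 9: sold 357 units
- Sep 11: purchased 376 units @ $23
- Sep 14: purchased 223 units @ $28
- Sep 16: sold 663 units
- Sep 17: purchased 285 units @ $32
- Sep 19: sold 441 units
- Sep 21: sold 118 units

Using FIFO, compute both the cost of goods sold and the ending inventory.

COGS = $40,735; ending inventory = $1,312

Sep 9, 357 sold [FIFO — oldest first]: 213 @ $23 + 144 @ $26 = $8,643
Sep 16, 663 sold [FIFO — oldest first]: 148 @ $26 + 231 @ $24 + 284 @ $23 = $15,924
Sep 19, 441 sold [FIFO — oldest first]: 92 @ $23 + 223 @ $28 + 126 @ $32 = $12,392
Sep 21, 118 sold [FIFO — oldest first]: 118 @ $32 = $3,776
Total COGS = $8,643 + $15,924 + $12,392 + $3,776 = $40,735
Ending inventory: 41 @ $32 = $1,312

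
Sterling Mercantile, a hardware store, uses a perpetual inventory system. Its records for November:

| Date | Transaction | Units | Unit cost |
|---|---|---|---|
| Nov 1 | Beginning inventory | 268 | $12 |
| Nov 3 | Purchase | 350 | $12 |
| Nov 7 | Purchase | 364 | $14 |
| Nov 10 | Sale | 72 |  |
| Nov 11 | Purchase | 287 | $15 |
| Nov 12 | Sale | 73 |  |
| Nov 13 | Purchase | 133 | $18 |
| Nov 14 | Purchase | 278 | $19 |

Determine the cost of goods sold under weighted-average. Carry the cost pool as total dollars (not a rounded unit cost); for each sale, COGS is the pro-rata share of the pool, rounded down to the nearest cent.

After Nov 1: 268 on hand, pool $3,216.00 (≈ $12.0000 each)
After Nov 3: 618 on hand, pool $7,416.00 (≈ $12.0000 each)
After Nov 7: 982 on hand, pool $12,512.00 (≈ $12.7413 each)
Nov 10, sell 72: 72/982 × $12,512.00 → $917.37
After Nov 11: 1197 on hand, pool $15,899.63 (≈ $13.2829 each)
Nov 12, sell 73: 73/1197 × $15,899.63 → $969.65
After Nov 13: 1257 on hand, pool $17,323.98 (≈ $13.7820 each)
After Nov 14: 1535 on hand, pool $22,605.98 (≈ $14.7270 each)
Total COGS = $917.37 + $969.65 = $1,887.02
Ending inventory (cost pool remaining) = $22,605.98
Check: goods available $24,493.00 = COGS $1,887.02 + ending $22,605.98

COGS = $1,887.02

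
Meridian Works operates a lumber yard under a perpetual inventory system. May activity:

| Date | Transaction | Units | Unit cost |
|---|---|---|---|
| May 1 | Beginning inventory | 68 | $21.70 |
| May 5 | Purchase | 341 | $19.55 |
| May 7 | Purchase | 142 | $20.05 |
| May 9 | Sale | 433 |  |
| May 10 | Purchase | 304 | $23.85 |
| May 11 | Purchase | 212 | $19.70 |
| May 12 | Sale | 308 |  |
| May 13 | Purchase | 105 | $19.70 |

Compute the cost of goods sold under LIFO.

May 9, 433 sold [LIFO — newest first]: 142 @ $20.05 + 291 @ $19.55 = $8,536.15
May 12, 308 sold [LIFO — newest first]: 212 @ $19.70 + 96 @ $23.85 = $6,466.00
Total COGS = $8,536.15 + $6,466.00 = $15,002.15
Ending inventory: 68 @ $21.70 + 50 @ $19.55 + 208 @ $23.85 + 105 @ $19.70 = $9,482.40

COGS = $15,002.15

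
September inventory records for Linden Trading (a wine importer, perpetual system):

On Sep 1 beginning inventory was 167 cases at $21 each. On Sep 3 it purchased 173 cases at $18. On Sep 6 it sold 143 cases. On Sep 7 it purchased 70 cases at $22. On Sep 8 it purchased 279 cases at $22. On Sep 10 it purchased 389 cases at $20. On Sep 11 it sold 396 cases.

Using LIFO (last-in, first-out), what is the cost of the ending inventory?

Sep 6, 143 sold [LIFO — newest first]: 143 @ $18 = $2,574
Sep 11, 396 sold [LIFO — newest first]: 389 @ $20 + 7 @ $22 = $7,934
Total COGS = $2,574 + $7,934 = $10,508
Ending inventory: 167 @ $21 + 30 @ $18 + 70 @ $22 + 272 @ $22 = $11,571

Ending inventory = $11,571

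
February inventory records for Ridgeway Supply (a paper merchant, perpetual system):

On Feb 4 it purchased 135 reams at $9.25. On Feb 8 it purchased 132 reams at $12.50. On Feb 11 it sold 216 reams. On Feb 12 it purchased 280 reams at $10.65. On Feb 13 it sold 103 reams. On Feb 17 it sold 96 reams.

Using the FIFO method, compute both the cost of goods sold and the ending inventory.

Feb 11, 216 sold [FIFO — oldest first]: 135 @ $9.25 + 81 @ $12.50 = $2,261.25
Feb 13, 103 sold [FIFO — oldest first]: 51 @ $12.50 + 52 @ $10.65 = $1,191.30
Feb 17, 96 sold [FIFO — oldest first]: 96 @ $10.65 = $1,022.40
Total COGS = $2,261.25 + $1,191.30 + $1,022.40 = $4,474.95
Ending inventory: 132 @ $10.65 = $1,405.80

COGS = $4,474.95; ending inventory = $1,405.80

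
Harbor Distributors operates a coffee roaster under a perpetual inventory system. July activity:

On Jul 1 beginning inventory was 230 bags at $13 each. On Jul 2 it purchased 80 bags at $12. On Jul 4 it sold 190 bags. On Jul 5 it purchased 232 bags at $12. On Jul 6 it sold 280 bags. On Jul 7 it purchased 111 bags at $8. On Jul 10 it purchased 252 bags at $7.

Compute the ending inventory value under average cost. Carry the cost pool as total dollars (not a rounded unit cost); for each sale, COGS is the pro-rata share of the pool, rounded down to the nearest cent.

After Jul 1: 230 on hand, pool $2,990.00 (≈ $13.0000 each)
After Jul 2: 310 on hand, pool $3,950.00 (≈ $12.7419 each)
Jul 4, sell 190: 190/310 × $3,950.00 → $2,420.96
After Jul 5: 352 on hand, pool $4,313.04 (≈ $12.2530 each)
Jul 6, sell 280: 280/352 × $4,313.04 → $3,430.82
After Jul 7: 183 on hand, pool $1,770.22 (≈ $9.6733 each)
After Jul 10: 435 on hand, pool $3,534.22 (≈ $8.1246 each)
Total COGS = $2,420.96 + $3,430.82 = $5,851.78
Ending inventory (cost pool remaining) = $3,534.22

Ending inventory = $3,534.22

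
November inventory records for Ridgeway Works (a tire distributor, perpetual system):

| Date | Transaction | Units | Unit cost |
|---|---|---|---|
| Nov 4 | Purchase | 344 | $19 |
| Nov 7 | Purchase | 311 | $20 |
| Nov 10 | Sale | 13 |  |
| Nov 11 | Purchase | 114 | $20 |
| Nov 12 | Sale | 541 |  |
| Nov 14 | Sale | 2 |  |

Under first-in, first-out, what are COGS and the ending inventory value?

Nov 10, 13 sold [FIFO — oldest first]: 13 @ $19 = $247
Nov 12, 541 sold [FIFO — oldest first]: 331 @ $19 + 210 @ $20 = $10,489
Nov 14, 2 sold [FIFO — oldest first]: 2 @ $20 = $40
Total COGS = $247 + $10,489 + $40 = $10,776
Ending inventory: 99 @ $20 + 114 @ $20 = $4,260

COGS = $10,776; ending inventory = $4,260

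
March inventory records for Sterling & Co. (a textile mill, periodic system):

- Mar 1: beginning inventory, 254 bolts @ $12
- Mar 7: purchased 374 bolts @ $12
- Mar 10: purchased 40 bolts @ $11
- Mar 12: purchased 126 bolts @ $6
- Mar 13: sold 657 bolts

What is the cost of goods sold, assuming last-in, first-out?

COGS = $7,088

Mar 13, 657 sold [LIFO — newest first]: 126 @ $6 + 40 @ $11 + 374 @ $12 + 117 @ $12 = $7,088
Ending inventory: 137 @ $12 = $1,644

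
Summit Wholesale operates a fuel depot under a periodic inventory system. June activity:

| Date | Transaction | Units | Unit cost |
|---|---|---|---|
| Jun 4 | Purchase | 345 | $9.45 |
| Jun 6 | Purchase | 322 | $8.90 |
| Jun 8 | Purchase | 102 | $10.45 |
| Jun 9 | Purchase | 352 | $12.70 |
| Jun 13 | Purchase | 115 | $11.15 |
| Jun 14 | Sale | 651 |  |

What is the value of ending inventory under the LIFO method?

Ending inventory = $5,396.25

Jun 14, 651 sold [LIFO — newest first]: 115 @ $11.15 + 352 @ $12.70 + 102 @ $10.45 + 82 @ $8.90 = $7,548.35
Ending inventory: 345 @ $9.45 + 240 @ $8.90 = $5,396.25
Check: goods available $12,944.60 = COGS $7,548.35 + ending $5,396.25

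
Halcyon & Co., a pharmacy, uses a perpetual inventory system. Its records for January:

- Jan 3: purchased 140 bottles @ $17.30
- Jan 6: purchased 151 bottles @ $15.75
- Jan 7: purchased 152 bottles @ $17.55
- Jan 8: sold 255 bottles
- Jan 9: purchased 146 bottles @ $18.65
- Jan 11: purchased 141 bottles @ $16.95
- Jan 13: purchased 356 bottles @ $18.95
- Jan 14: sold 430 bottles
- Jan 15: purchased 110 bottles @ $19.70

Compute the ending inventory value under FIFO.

Jan 8, 255 sold [FIFO — oldest first]: 140 @ $17.30 + 115 @ $15.75 = $4,233.25
Jan 14, 430 sold [FIFO — oldest first]: 36 @ $15.75 + 152 @ $17.55 + 146 @ $18.65 + 96 @ $16.95 = $7,584.70
Total COGS = $4,233.25 + $7,584.70 = $11,817.95
Ending inventory: 45 @ $16.95 + 356 @ $18.95 + 110 @ $19.70 = $9,675.95

Ending inventory = $9,675.95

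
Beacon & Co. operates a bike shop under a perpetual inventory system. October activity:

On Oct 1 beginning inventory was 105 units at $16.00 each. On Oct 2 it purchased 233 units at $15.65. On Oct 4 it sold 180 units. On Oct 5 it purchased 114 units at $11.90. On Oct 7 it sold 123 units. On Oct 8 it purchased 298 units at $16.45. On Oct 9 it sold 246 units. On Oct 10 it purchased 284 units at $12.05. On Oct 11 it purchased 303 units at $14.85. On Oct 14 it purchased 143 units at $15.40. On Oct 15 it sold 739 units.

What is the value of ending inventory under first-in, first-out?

Ending inventory = $2,929.85

Oct 4, 180 sold [FIFO — oldest first]: 105 @ $16.00 + 75 @ $15.65 = $2,853.75
Oct 7, 123 sold [FIFO — oldest first]: 123 @ $15.65 = $1,924.95
Oct 9, 246 sold [FIFO — oldest first]: 35 @ $15.65 + 114 @ $11.90 + 97 @ $16.45 = $3,500.00
Oct 15, 739 sold [FIFO — oldest first]: 201 @ $16.45 + 284 @ $12.05 + 254 @ $14.85 = $10,500.55
Total COGS = $2,853.75 + $1,924.95 + $3,500.00 + $10,500.55 = $18,779.25
Ending inventory: 49 @ $14.85 + 143 @ $15.40 = $2,929.85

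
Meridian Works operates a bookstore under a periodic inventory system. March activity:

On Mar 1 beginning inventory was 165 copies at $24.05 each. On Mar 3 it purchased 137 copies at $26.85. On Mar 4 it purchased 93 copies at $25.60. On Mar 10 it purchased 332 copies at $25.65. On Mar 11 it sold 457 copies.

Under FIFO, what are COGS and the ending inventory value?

Mar 11, 457 sold [FIFO — oldest first]: 165 @ $24.05 + 137 @ $26.85 + 93 @ $25.60 + 62 @ $25.65 = $11,617.80
Ending inventory: 270 @ $25.65 = $6,925.50

COGS = $11,617.80; ending inventory = $6,925.50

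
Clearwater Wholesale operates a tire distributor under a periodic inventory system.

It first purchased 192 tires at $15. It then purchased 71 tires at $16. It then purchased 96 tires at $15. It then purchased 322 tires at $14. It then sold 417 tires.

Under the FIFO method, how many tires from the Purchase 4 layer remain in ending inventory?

Sale 1 (417) [FIFO — oldest first]: 192 @ $15 + 71 @ $16 + 96 @ $15 + 58 @ $14 = $6,268
Ending inventory: 264 @ $14 = $3,696
Check: goods available $9,964 = COGS $6,268 + ending $3,696

264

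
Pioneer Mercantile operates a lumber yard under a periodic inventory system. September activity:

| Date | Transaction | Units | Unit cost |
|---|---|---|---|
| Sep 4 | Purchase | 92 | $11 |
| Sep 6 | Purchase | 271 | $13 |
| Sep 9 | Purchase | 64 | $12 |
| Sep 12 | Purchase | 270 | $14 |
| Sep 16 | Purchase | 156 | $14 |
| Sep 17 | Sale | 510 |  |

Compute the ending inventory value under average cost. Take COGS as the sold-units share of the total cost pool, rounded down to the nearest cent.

Sep 17, sell 510: 510/853 × $11,267.00 → $6,736.42
Ending inventory (cost pool remaining) = $4,530.58

Ending inventory = $4,530.58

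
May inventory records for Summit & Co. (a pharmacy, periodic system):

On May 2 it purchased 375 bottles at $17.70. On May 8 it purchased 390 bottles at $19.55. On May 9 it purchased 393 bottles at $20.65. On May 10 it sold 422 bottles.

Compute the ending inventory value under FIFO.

May 10, 422 sold [FIFO — oldest first]: 375 @ $17.70 + 47 @ $19.55 = $7,556.35
Ending inventory: 343 @ $19.55 + 393 @ $20.65 = $14,821.10
Check: goods available $22,377.45 = COGS $7,556.35 + ending $14,821.10

Ending inventory = $14,821.10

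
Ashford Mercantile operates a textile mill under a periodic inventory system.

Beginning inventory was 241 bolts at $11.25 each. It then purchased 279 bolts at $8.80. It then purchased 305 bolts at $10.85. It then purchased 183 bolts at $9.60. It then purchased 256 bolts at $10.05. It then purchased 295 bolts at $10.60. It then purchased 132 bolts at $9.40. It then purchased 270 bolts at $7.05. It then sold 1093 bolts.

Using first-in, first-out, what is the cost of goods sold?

COGS = $11,086.75

Sale 1 (1093) [FIFO — oldest first]: 241 @ $11.25 + 279 @ $8.80 + 305 @ $10.85 + 183 @ $9.60 + 85 @ $10.05 = $11,086.75
Ending inventory: 171 @ $10.05 + 295 @ $10.60 + 132 @ $9.40 + 270 @ $7.05 = $7,989.85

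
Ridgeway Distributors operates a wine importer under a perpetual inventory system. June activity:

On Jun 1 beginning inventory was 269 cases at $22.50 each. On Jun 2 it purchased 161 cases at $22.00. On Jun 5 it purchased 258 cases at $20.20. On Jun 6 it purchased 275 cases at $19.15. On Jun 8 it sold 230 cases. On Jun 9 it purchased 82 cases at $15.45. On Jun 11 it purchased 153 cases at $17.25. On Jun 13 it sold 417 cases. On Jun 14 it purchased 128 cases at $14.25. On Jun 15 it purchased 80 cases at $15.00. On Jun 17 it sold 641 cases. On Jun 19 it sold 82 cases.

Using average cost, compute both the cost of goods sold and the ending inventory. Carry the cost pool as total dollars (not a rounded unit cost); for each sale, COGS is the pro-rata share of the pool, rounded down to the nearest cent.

COGS = $26,341.11; ending inventory = $661.39

After Jun 1: 269 on hand, pool $6,052.50 (≈ $22.5000 each)
After Jun 2: 430 on hand, pool $9,594.50 (≈ $22.3128 each)
After Jun 5: 688 on hand, pool $14,806.10 (≈ $21.5205 each)
After Jun 6: 963 on hand, pool $20,072.35 (≈ $20.8436 each)
Jun 8, sell 230: 230/963 × $20,072.35 → $4,794.01
After Jun 9: 815 on hand, pool $16,545.24 (≈ $20.3009 each)
After Jun 11: 968 on hand, pool $19,184.49 (≈ $19.8187 each)
Jun 13, sell 417: 417/968 × $19,184.49 → $8,264.39
After Jun 14: 679 on hand, pool $12,744.10 (≈ $18.7689 each)
After Jun 15: 759 on hand, pool $13,944.10 (≈ $18.3717 each)
Jun 17, sell 641: 641/759 × $13,944.10 → $11,776.24
Jun 19, sell 82: 82/118 × $2,167.86 → $1,506.47
Total COGS = $4,794.01 + $8,264.39 + $11,776.24 + $1,506.47 = $26,341.11
Ending inventory (cost pool remaining) = $661.39
Check: goods available $27,002.50 = COGS $26,341.11 + ending $661.39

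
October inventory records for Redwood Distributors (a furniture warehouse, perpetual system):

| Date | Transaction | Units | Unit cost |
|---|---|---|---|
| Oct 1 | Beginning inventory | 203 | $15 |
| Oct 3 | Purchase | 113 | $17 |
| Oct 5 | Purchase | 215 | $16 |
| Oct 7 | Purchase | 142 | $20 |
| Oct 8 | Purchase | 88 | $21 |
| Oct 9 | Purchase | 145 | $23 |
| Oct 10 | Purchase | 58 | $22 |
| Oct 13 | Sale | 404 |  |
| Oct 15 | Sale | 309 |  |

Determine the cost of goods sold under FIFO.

Oct 13, 404 sold [FIFO — oldest first]: 203 @ $15 + 113 @ $17 + 88 @ $16 = $6,374
Oct 15, 309 sold [FIFO — oldest first]: 127 @ $16 + 142 @ $20 + 40 @ $21 = $5,712
Total COGS = $6,374 + $5,712 = $12,086
Ending inventory: 48 @ $21 + 145 @ $23 + 58 @ $22 = $5,619

COGS = $12,086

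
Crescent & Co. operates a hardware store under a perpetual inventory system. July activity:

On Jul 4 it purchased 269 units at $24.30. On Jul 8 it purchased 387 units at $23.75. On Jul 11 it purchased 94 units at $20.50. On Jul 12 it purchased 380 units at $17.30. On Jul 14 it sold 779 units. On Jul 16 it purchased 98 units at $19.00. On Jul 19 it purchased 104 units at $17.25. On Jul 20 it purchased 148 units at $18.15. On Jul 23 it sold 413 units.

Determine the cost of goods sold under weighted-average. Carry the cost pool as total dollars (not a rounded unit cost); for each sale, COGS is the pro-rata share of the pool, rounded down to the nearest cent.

After Jul 4: 269 on hand, pool $6,536.70 (≈ $24.3000 each)
After Jul 8: 656 on hand, pool $15,727.95 (≈ $23.9755 each)
After Jul 11: 750 on hand, pool $17,654.95 (≈ $23.5399 each)
After Jul 12: 1130 on hand, pool $24,228.95 (≈ $21.4415 each)
Jul 14, sell 779: 779/1130 × $24,228.95 → $16,702.96
After Jul 16: 449 on hand, pool $9,387.99 (≈ $20.9087 each)
After Jul 19: 553 on hand, pool $11,181.99 (≈ $20.2206 each)
After Jul 20: 701 on hand, pool $13,868.19 (≈ $19.7834 each)
Jul 23, sell 413: 413/701 × $13,868.19 → $8,170.55
Total COGS = $16,702.96 + $8,170.55 = $24,873.51
Ending inventory (cost pool remaining) = $5,697.64

COGS = $24,873.51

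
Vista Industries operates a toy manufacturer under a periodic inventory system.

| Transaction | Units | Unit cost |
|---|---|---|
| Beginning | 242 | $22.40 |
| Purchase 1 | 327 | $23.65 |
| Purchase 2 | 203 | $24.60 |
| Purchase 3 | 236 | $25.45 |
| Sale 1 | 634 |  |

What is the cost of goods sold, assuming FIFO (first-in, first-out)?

Sale 1 (634) [FIFO — oldest first]: 242 @ $22.40 + 327 @ $23.65 + 65 @ $24.60 = $14,753.35
Ending inventory: 138 @ $24.60 + 236 @ $25.45 = $9,401.00

COGS = $14,753.35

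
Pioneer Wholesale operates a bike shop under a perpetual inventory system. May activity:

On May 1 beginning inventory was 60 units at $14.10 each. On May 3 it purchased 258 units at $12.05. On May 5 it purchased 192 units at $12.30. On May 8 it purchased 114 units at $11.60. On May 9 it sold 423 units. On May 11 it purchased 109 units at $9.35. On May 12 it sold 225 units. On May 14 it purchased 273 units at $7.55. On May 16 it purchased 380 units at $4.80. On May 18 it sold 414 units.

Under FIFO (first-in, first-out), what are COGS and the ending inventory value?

May 9, 423 sold [FIFO — oldest first]: 60 @ $14.10 + 258 @ $12.05 + 105 @ $12.30 = $5,246.40
May 12, 225 sold [FIFO — oldest first]: 87 @ $12.30 + 114 @ $11.60 + 24 @ $9.35 = $2,616.90
May 18, 414 sold [FIFO — oldest first]: 85 @ $9.35 + 273 @ $7.55 + 56 @ $4.80 = $3,124.70
Total COGS = $5,246.40 + $2,616.90 + $3,124.70 = $10,988.00
Ending inventory: 324 @ $4.80 = $1,555.20
Check: goods available $12,543.20 = COGS $10,988.00 + ending $1,555.20

COGS = $10,988.00; ending inventory = $1,555.20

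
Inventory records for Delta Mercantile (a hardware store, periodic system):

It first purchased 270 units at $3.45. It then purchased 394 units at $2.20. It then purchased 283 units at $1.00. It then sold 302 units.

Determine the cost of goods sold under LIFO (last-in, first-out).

COGS = $324.80

Sale 1 (302) [LIFO — newest first]: 283 @ $1.00 + 19 @ $2.20 = $324.80
Ending inventory: 270 @ $3.45 + 375 @ $2.20 = $1,756.50
Check: goods available $2,081.30 = COGS $324.80 + ending $1,756.50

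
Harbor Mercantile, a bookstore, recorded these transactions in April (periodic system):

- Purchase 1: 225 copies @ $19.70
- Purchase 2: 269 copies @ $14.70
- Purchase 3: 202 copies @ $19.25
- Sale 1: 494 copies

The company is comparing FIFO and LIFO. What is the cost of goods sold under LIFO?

FIFO COGS: 225 @ $19.70 + 269 @ $14.70 = $8,386.80
LIFO COGS: 202 @ $19.25 + 269 @ $14.70 + 23 @ $19.70 = $8,295.90

COGS = $8,295.90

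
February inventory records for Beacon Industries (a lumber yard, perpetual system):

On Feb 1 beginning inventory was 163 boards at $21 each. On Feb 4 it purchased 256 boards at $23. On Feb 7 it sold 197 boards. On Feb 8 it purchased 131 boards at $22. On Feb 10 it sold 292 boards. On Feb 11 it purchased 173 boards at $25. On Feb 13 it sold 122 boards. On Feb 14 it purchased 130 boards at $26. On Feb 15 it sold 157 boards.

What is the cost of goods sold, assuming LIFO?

Feb 7, 197 sold [LIFO — newest first]: 197 @ $23 = $4,531
Feb 10, 292 sold [LIFO — newest first]: 131 @ $22 + 59 @ $23 + 102 @ $21 = $6,381
Feb 13, 122 sold [LIFO — newest first]: 122 @ $25 = $3,050
Feb 15, 157 sold [LIFO — newest first]: 130 @ $26 + 27 @ $25 = $4,055
Total COGS = $4,531 + $6,381 + $3,050 + $4,055 = $18,017
Ending inventory: 61 @ $21 + 24 @ $25 = $1,881
Check: goods available $19,898 = COGS $18,017 + ending $1,881

COGS = $18,017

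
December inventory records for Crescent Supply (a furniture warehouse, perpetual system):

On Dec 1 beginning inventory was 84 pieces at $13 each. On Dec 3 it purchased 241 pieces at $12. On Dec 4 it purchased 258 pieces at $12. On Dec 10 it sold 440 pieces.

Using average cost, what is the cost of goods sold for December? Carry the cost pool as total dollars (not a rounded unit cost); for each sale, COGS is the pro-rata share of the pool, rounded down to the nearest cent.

After Dec 1: 84 on hand, pool $1,092.00 (≈ $13.0000 each)
After Dec 3: 325 on hand, pool $3,984.00 (≈ $12.2585 each)
After Dec 4: 583 on hand, pool $7,080.00 (≈ $12.1441 each)
Dec 10, sell 440: 440/583 × $7,080.00 → $5,343.39
Ending inventory (cost pool remaining) = $1,736.61
Check: goods available $7,080.00 = COGS $5,343.39 + ending $1,736.61

COGS = $5,343.39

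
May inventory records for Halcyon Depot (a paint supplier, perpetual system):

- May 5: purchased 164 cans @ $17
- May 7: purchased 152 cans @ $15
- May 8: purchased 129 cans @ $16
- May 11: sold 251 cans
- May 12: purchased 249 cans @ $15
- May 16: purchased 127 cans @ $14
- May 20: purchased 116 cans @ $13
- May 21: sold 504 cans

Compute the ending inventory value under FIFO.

May 11, 251 sold [FIFO — oldest first]: 164 @ $17 + 87 @ $15 = $4,093
May 21, 504 sold [FIFO — oldest first]: 65 @ $15 + 129 @ $16 + 249 @ $15 + 61 @ $14 = $7,628
Total COGS = $4,093 + $7,628 = $11,721
Ending inventory: 66 @ $14 + 116 @ $13 = $2,432
Check: goods available $14,153 = COGS $11,721 + ending $2,432

Ending inventory = $2,432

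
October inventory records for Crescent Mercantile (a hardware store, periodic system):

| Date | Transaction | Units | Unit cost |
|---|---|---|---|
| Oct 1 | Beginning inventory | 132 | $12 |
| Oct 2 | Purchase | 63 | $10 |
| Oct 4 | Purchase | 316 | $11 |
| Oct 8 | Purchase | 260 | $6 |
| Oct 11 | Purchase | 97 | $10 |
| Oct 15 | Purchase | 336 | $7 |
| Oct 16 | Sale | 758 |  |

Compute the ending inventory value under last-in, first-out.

Ending inventory = $4,975

Oct 16, 758 sold [LIFO — newest first]: 336 @ $7 + 97 @ $10 + 260 @ $6 + 65 @ $11 = $5,597
Ending inventory: 132 @ $12 + 63 @ $10 + 251 @ $11 = $4,975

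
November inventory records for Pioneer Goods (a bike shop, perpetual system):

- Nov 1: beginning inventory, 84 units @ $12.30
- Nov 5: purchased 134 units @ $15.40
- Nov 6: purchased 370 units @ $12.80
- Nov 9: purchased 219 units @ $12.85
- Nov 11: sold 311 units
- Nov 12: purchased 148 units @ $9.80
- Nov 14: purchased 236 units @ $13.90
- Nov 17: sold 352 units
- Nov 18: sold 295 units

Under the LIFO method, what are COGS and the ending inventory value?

COGS = $12,088.95; ending inventory = $3,288.80

Nov 11, 311 sold [LIFO — newest first]: 219 @ $12.85 + 92 @ $12.80 = $3,991.75
Nov 17, 352 sold [LIFO — newest first]: 236 @ $13.90 + 116 @ $9.80 = $4,417.20
Nov 18, 295 sold [LIFO — newest first]: 32 @ $9.80 + 263 @ $12.80 = $3,680.00
Total COGS = $3,991.75 + $4,417.20 + $3,680.00 = $12,088.95
Ending inventory: 84 @ $12.30 + 134 @ $15.40 + 15 @ $12.80 = $3,288.80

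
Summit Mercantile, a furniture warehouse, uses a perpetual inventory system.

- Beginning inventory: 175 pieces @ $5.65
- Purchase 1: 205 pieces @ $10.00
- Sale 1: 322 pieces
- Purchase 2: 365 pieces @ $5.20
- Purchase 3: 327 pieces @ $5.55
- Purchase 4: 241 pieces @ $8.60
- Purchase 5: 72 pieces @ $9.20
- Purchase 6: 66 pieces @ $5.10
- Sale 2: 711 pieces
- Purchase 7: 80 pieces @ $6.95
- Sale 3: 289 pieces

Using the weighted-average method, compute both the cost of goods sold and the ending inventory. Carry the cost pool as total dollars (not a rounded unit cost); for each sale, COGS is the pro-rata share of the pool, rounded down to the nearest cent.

COGS = $9,019.61; ending inventory = $1,359.59

After Beginning: 175 on hand, pool $988.75 (≈ $5.6500 each)
After Purchase 1: 380 on hand, pool $3,038.75 (≈ $7.9967 each)
Sale 1, sell 322: 322/380 × $3,038.75 → $2,574.94
After Purchase 2: 423 on hand, pool $2,361.81 (≈ $5.5835 each)
After Purchase 3: 750 on hand, pool $4,176.66 (≈ $5.5689 each)
After Purchase 4: 991 on hand, pool $6,249.26 (≈ $6.3060 each)
After Purchase 5: 1063 on hand, pool $6,911.66 (≈ $6.5020 each)
After Purchase 6: 1129 on hand, pool $7,248.26 (≈ $6.4201 each)
Sale 2, sell 711: 711/1129 × $7,248.26 → $4,564.67
After Purchase 7: 498 on hand, pool $3,239.59 (≈ $6.5052 each)
Sale 3, sell 289: 289/498 × $3,239.59 → $1,880.00
Total COGS = $2,574.94 + $4,564.67 + $1,880.00 = $9,019.61
Ending inventory (cost pool remaining) = $1,359.59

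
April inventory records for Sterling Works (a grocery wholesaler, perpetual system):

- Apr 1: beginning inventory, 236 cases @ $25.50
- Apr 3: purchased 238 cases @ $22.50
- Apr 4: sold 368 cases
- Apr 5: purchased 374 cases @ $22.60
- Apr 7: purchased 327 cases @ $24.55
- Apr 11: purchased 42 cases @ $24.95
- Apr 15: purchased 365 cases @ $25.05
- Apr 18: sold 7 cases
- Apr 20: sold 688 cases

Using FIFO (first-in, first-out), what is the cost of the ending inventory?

Apr 4, 368 sold [FIFO — oldest first]: 236 @ $25.50 + 132 @ $22.50 = $8,988.00
Apr 18, 7 sold [FIFO — oldest first]: 7 @ $22.50 = $157.50
Apr 20, 688 sold [FIFO — oldest first]: 99 @ $22.50 + 374 @ $22.60 + 215 @ $24.55 = $15,958.15
Total COGS = $8,988.00 + $157.50 + $15,958.15 = $25,103.65
Ending inventory: 112 @ $24.55 + 42 @ $24.95 + 365 @ $25.05 = $12,940.75

Ending inventory = $12,940.75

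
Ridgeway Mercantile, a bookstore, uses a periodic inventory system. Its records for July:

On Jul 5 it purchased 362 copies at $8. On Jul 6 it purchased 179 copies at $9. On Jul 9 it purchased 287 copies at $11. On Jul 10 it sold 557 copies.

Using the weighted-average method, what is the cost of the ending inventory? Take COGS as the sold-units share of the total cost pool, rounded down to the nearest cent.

Ending inventory = $2,508.39

Jul 10, sell 557: 557/828 × $7,664.00 → $5,155.61
Ending inventory (cost pool remaining) = $2,508.39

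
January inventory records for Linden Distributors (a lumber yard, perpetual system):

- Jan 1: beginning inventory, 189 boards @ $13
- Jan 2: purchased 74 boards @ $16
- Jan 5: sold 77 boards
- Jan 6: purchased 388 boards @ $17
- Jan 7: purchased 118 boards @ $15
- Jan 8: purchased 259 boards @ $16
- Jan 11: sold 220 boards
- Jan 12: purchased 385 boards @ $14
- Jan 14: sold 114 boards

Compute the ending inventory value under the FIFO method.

Ending inventory = $15,384

Jan 5, 77 sold [FIFO — oldest first]: 77 @ $13 = $1,001
Jan 11, 220 sold [FIFO — oldest first]: 112 @ $13 + 74 @ $16 + 34 @ $17 = $3,218
Jan 14, 114 sold [FIFO — oldest first]: 114 @ $17 = $1,938
Total COGS = $1,001 + $3,218 + $1,938 = $6,157
Ending inventory: 240 @ $17 + 118 @ $15 + 259 @ $16 + 385 @ $14 = $15,384
Check: goods available $21,541 = COGS $6,157 + ending $15,384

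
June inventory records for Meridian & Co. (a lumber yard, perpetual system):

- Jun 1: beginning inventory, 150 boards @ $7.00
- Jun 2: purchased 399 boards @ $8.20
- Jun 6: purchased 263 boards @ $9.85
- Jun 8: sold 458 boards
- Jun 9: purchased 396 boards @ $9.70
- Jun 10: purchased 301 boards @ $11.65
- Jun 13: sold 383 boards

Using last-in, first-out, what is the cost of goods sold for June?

Jun 8, 458 sold [LIFO — newest first]: 263 @ $9.85 + 195 @ $8.20 = $4,189.55
Jun 13, 383 sold [LIFO — newest first]: 301 @ $11.65 + 82 @ $9.70 = $4,302.05
Total COGS = $4,189.55 + $4,302.05 = $8,491.60
Ending inventory: 150 @ $7.00 + 204 @ $8.20 + 314 @ $9.70 = $5,768.60

COGS = $8,491.60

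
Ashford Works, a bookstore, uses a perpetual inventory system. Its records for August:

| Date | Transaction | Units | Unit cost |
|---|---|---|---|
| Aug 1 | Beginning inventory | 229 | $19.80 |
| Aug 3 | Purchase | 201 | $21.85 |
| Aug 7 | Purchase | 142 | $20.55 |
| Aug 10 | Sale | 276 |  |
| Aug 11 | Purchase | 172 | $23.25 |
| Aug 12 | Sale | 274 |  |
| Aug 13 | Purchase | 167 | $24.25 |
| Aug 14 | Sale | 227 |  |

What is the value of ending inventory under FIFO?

Ending inventory = $3,249.50

Aug 10, 276 sold [FIFO — oldest first]: 229 @ $19.80 + 47 @ $21.85 = $5,561.15
Aug 12, 274 sold [FIFO — oldest first]: 154 @ $21.85 + 120 @ $20.55 = $5,830.90
Aug 14, 227 sold [FIFO — oldest first]: 22 @ $20.55 + 172 @ $23.25 + 33 @ $24.25 = $5,251.35
Total COGS = $5,561.15 + $5,830.90 + $5,251.35 = $16,643.40
Ending inventory: 134 @ $24.25 = $3,249.50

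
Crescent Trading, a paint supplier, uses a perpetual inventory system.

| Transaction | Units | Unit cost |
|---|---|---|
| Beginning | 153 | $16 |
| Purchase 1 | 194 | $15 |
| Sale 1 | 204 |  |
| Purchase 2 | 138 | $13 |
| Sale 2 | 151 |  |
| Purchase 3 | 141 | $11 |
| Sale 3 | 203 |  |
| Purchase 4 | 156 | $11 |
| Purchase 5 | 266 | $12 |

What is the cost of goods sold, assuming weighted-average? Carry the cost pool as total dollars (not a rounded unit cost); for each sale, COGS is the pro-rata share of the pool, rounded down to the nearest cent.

COGS = $7,849.23

After Beginning: 153 on hand, pool $2,448.00 (≈ $16.0000 each)
After Purchase 1: 347 on hand, pool $5,358.00 (≈ $15.4409 each)
Sale 1, sell 204: 204/347 × $5,358.00 → $3,149.94
After Purchase 2: 281 on hand, pool $4,002.06 (≈ $14.2422 each)
Sale 2, sell 151: 151/281 × $4,002.06 → $2,150.57
After Purchase 3: 271 on hand, pool $3,402.49 (≈ $12.5553 each)
Sale 3, sell 203: 203/271 × $3,402.49 → $2,548.72
After Purchase 4: 224 on hand, pool $2,569.77 (≈ $11.4722 each)
After Purchase 5: 490 on hand, pool $5,761.77 (≈ $11.7587 each)
Total COGS = $3,149.94 + $2,150.57 + $2,548.72 = $7,849.23
Ending inventory (cost pool remaining) = $5,761.77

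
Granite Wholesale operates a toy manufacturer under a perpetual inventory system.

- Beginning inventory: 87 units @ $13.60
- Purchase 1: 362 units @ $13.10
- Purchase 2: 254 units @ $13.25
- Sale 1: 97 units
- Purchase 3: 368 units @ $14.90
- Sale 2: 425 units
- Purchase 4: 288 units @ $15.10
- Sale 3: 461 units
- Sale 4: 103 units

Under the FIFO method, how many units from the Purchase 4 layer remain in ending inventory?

Sale 1 (97) [FIFO — oldest first]: 87 @ $13.60 + 10 @ $13.10 = $1,314.20
Sale 2 (425) [FIFO — oldest first]: 352 @ $13.10 + 73 @ $13.25 = $5,578.45
Sale 3 (461) [FIFO — oldest first]: 181 @ $13.25 + 280 @ $14.90 = $6,570.25
Sale 4 (103) [FIFO — oldest first]: 88 @ $14.90 + 15 @ $15.10 = $1,537.70
Total COGS = $1,314.20 + $5,578.45 + $6,570.25 + $1,537.70 = $15,000.60
Ending inventory: 273 @ $15.10 = $4,122.30
Check: goods available $19,122.90 = COGS $15,000.60 + ending $4,122.30

273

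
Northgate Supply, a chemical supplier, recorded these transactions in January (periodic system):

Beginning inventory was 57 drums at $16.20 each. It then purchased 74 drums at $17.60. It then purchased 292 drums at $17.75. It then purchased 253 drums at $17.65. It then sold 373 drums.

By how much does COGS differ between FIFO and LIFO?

FIFO COGS: 57 @ $16.20 + 74 @ $17.60 + 242 @ $17.75 = $6,521.30
LIFO COGS: 253 @ $17.65 + 120 @ $17.75 = $6,595.45
Difference = |$6,521.30 − $6,595.45| = $74.15

$74.15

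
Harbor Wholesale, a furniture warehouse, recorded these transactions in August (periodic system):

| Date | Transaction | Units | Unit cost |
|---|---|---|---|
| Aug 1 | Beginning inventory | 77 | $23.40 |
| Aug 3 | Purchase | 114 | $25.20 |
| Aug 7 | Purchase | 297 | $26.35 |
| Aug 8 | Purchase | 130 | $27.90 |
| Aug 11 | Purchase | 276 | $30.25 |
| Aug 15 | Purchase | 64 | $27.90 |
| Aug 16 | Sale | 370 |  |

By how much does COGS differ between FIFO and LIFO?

$1,580.35

FIFO COGS: 77 @ $23.40 + 114 @ $25.20 + 179 @ $26.35 = $9,391.25
LIFO COGS: 64 @ $27.90 + 276 @ $30.25 + 30 @ $27.90 = $10,971.60
Difference = |$9,391.25 − $10,971.60| = $1,580.35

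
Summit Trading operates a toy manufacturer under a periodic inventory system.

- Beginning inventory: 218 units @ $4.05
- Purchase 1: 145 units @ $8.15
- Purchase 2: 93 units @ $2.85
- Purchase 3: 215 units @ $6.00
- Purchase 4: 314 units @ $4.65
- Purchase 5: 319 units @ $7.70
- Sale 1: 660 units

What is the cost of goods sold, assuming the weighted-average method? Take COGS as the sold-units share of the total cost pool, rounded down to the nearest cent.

COGS = $3,814.28

Sale 1, sell 660: 660/1304 × $7,536.10 → $3,814.28
Ending inventory (cost pool remaining) = $3,721.82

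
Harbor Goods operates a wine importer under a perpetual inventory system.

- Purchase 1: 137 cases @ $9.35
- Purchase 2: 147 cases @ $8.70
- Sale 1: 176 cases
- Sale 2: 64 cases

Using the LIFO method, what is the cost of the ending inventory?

Ending inventory = $411.40

Sale 1 (176) [LIFO — newest first]: 147 @ $8.70 + 29 @ $9.35 = $1,550.05
Sale 2 (64) [LIFO — newest first]: 64 @ $9.35 = $598.40
Total COGS = $1,550.05 + $598.40 = $2,148.45
Ending inventory: 44 @ $9.35 = $411.40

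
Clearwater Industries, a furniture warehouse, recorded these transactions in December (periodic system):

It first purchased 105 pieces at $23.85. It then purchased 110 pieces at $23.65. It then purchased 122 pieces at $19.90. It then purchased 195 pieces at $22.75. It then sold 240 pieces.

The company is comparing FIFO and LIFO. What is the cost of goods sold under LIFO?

FIFO COGS: 105 @ $23.85 + 110 @ $23.65 + 25 @ $19.90 = $5,603.25
LIFO COGS: 195 @ $22.75 + 45 @ $19.90 = $5,331.75

COGS = $5,331.75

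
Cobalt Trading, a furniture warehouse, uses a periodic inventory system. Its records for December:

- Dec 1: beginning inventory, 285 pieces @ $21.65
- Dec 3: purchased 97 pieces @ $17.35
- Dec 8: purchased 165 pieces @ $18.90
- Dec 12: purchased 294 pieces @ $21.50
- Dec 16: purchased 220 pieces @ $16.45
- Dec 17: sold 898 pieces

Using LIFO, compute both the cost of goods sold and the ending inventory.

COGS = $17,382.75; ending inventory = $3,528.95

Dec 17, 898 sold [LIFO — newest first]: 220 @ $16.45 + 294 @ $21.50 + 165 @ $18.90 + 97 @ $17.35 + 122 @ $21.65 = $17,382.75
Ending inventory: 163 @ $21.65 = $3,528.95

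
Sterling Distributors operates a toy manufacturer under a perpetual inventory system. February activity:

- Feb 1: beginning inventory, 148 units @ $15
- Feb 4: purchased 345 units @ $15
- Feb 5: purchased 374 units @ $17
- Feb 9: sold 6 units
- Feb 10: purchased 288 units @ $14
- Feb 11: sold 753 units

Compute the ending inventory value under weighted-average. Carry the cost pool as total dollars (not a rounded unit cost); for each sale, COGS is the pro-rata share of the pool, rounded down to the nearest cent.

After Feb 1: 148 on hand, pool $2,220.00 (≈ $15.0000 each)
After Feb 4: 493 on hand, pool $7,395.00 (≈ $15.0000 each)
After Feb 5: 867 on hand, pool $13,753.00 (≈ $15.8627 each)
Feb 9, sell 6: 6/867 × $13,753.00 → $95.17
After Feb 10: 1149 on hand, pool $17,689.83 (≈ $15.3958 each)
Feb 11, sell 753: 753/1149 × $17,689.83 → $11,593.07
Total COGS = $95.17 + $11,593.07 = $11,688.24
Ending inventory (cost pool remaining) = $6,096.76
Check: goods available $17,785.00 = COGS $11,688.24 + ending $6,096.76

Ending inventory = $6,096.76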